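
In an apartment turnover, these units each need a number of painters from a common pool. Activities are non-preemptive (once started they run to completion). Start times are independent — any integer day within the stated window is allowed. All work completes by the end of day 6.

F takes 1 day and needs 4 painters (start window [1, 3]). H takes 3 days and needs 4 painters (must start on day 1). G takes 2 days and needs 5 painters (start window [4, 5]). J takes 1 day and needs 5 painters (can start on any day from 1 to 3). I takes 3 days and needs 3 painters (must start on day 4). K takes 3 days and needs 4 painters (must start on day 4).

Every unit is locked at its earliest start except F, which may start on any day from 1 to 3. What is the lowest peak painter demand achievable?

12

F@1: d1:13  d2:4  d3:4  d4:12  d5:12  d6:7 → peak 13
F@2: d1:9  d2:8  d3:4  d4:12  d5:12  d6:7 → peak 12
F@3: d1:9  d2:4  d3:8  d4:12  d5:12  d6:7 → peak 12
Best is F@2, peak 12.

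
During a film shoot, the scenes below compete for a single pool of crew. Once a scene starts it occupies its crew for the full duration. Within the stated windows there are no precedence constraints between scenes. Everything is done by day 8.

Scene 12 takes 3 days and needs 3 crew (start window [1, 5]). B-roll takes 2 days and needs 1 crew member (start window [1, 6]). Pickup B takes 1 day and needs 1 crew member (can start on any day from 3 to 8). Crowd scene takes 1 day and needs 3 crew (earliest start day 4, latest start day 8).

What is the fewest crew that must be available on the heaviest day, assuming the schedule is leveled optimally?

Early-start (Scene 12@1, B-roll@1, Pickup B@3, Crowd scene@4) gives peak 4: d1:4  d2:4  d3:4  d4:3  d5:0  d6:0  d7:0  d8:0.
Shift B-roll→4, Pickup B→4, Crowd scene→6.
Schedule Scene 12@1, B-roll@4, Pickup B@4, Crowd scene@6: d1:3  d2:3  d3:3  d4:2  d5:1  d6:3  d7:0  d8:0 — peak 3.

3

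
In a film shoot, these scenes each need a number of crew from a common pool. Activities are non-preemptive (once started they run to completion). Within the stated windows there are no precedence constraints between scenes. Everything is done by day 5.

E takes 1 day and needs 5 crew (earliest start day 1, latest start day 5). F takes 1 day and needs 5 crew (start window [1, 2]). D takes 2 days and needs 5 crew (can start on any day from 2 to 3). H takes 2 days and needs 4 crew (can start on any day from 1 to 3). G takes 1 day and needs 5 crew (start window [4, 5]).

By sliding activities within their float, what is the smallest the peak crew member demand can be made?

9

Early-start (E@1, F@1, D@2, H@1, G@4) gives peak 14: d1:14  d2:9  d3:5  d4:5  d5:0.
Shift F→2, D→3, G→5.
Schedule E@1, F@2, D@3, H@1, G@5: d1:9  d2:9  d3:5  d4:5  d5:5 — peak 9.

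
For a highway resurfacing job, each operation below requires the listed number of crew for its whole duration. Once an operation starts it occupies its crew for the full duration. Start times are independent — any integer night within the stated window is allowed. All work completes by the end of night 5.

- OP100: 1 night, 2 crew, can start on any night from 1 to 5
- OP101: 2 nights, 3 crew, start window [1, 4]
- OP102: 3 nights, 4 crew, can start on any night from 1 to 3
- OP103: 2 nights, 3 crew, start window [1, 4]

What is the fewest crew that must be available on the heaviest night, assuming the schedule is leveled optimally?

Early-start (OP100@1, OP101@1, OP102@1, OP103@1) gives peak 12: n1:12  n2:10  n3:4  n4:0  n5:0.
Shift OP101→4, OP103→4.
Schedule OP100@1, OP101@4, OP102@1, OP103@4: n1:6  n2:4  n3:4  n4:6  n5:6 — peak 6.
Total crew member-nights = 26 over 5 nights ⇒ peak ≥ ⌈26/5⌉ = 6, so 6 is optimal.

6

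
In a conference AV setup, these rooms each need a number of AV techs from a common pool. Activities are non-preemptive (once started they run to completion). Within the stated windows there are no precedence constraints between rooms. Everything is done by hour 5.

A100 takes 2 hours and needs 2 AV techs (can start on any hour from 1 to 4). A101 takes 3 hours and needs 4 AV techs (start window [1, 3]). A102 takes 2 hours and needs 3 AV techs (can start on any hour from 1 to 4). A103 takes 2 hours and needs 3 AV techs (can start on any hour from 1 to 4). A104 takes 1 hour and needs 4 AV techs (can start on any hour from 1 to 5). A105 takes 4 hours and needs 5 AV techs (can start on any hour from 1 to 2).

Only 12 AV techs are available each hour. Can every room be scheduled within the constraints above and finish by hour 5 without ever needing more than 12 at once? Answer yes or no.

Schedule A100@1, A101@1, A102@4, A103@4, A104@1, A105@2: h1:10  h2:11  h3:9  h4:11  h5:11 — peak 11 ≤ 12.

yes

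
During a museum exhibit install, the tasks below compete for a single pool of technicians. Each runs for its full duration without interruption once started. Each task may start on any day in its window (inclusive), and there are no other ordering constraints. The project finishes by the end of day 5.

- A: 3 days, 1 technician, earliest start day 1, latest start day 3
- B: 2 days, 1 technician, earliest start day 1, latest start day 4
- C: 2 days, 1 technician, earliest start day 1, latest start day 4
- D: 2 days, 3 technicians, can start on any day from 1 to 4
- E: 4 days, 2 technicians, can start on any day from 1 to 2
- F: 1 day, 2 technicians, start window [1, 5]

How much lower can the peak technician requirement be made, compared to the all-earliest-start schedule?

Early-start peak: d1:10  d2:8  d3:3  d4:2  d5:0 ⇒ 10.
Leveled (A@1, B@1, C@1, D@4, E@1, F@3): d1:5  d2:5  d3:5  d4:5  d5:3 ⇒ 5.
Reduction 10 − 5 = 5.

5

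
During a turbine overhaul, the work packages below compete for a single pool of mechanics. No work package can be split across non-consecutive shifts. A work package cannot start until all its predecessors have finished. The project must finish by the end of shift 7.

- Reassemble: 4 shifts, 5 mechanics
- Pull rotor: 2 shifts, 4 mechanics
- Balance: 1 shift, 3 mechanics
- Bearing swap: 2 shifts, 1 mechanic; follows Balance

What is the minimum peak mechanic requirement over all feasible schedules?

5

Early-start (Reassemble@1, Pull rotor@1, Balance@1, Bearing swap@2) gives peak 12: s1:12  s2:10  s3:6  s4:5  s5:0  s6:0  s7:0.
Shift Pull rotor→6, Balance→5, Bearing swap→6.
Schedule Reassemble@1, Pull rotor@6, Balance@5, Bearing swap@6: s1:5  s2:5  s3:5  s4:5  s5:3  s6:5  s7:5 — peak 5.
Total mechanic-shifts = 33 over 7 shifts ⇒ peak ≥ ⌈33/7⌉ = 5, so 5 is optimal.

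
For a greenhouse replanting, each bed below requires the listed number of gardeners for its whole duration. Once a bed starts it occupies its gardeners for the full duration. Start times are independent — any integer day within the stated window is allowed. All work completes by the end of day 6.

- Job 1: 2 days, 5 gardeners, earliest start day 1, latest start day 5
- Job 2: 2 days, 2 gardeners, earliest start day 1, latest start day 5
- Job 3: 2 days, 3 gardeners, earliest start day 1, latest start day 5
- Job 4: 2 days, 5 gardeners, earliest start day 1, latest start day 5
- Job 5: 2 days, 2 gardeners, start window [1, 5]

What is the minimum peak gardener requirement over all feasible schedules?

Early-start (Job 1@1, Job 2@1, Job 3@1, Job 4@1, Job 5@1) gives peak 17: d1:17  d2:17  d3:0  d4:0  d5:0  d6:0.
Shift Job 3→3, Job 4→5, Job 5→3.
Schedule Job 1@1, Job 2@1, Job 3@3, Job 4@5, Job 5@3: d1:7  d2:7  d3:5  d4:5  d5:5  d6:5 — peak 7.

7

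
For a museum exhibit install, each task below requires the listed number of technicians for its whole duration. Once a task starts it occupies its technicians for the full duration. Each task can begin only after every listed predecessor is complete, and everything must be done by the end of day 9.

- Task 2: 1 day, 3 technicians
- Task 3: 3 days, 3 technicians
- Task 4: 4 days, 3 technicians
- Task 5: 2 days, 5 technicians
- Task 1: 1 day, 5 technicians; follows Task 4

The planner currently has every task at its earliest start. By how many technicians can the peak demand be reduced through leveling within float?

Early-start peak: d1:14  d2:11  d3:6  d4:3  d5:5  d6:0  d7:0  d8:0  d9:0 ⇒ 14.
Leveled (Task 2@1, Task 3@1, Task 4@2, Task 5@6, Task 1@8): d1:6  d2:6  d3:6  d4:3  d5:3  d6:5  d7:5  d8:5  d9:0 ⇒ 6.
Reduction 14 − 6 = 8.

8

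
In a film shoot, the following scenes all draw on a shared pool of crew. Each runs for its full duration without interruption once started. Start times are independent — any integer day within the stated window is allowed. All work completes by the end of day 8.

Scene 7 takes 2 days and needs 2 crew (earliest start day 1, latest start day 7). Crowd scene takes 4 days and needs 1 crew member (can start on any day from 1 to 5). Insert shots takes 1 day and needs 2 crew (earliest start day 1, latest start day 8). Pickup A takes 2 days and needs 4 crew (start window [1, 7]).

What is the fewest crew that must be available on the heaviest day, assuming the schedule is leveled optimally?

Early-start (Scene 7@1, Crowd scene@1, Insert shots@1, Pickup A@1) gives peak 9: d1:9  d2:7  d3:1  d4:1  d5:0  d6:0  d7:0  d8:0.
Shift Insert shots→3, Pickup A→5.
Schedule Scene 7@1, Crowd scene@1, Insert shots@3, Pickup A@5: d1:3  d2:3  d3:3  d4:1  d5:4  d6:4  d7:0  d8:0 — peak 4.

4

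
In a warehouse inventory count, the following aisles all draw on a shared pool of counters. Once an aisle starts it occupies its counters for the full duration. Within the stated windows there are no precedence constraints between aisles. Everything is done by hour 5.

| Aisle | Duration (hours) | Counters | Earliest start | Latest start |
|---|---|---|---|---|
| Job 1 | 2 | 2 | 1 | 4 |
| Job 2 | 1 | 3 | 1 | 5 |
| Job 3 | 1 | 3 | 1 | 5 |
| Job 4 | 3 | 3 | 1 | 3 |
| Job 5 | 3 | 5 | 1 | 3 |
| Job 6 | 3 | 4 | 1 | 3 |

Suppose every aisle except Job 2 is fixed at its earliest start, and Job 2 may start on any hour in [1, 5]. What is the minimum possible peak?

17

Job 2@1: h1:20  h2:14  h3:12  h4:0  h5:0 → peak 20
Job 2@2: h1:17  h2:17  h3:12  h4:0  h5:0 → peak 17
Job 2@3: h1:17  h2:14  h3:15  h4:0  h5:0 → peak 17
Job 2@4: h1:17  h2:14  h3:12  h4:3  h5:0 → peak 17
Job 2@5: h1:17  h2:14  h3:12  h4:0  h5:3 → peak 17
Best is Job 2@2, peak 17.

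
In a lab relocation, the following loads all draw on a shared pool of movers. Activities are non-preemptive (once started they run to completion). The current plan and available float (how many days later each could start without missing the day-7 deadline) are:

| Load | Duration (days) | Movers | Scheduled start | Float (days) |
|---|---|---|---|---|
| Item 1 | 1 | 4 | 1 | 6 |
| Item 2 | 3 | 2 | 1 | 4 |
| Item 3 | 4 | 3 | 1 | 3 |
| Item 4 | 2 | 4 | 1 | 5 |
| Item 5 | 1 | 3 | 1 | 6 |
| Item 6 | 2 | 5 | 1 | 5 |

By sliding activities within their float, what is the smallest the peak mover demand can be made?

7

Early-start (Item 1@1, Item 2@1, Item 3@1, Item 4@1, Item 5@1, Item 6@1) gives peak 21: d1:21  d2:14  d3:5  d4:3  d5:0  d6:0  d7:0.
Shift Item 3→4, Item 4→4, Item 5→6, Item 6→2.
Schedule Item 1@1, Item 2@1, Item 3@4, Item 4@4, Item 5@6, Item 6@2: d1:6  d2:7  d3:7  d4:7  d5:7  d6:6  d7:3 — peak 7.
Total mover-days = 43 over 7 days ⇒ peak ≥ ⌈43/7⌉ = 7, so 7 is optimal.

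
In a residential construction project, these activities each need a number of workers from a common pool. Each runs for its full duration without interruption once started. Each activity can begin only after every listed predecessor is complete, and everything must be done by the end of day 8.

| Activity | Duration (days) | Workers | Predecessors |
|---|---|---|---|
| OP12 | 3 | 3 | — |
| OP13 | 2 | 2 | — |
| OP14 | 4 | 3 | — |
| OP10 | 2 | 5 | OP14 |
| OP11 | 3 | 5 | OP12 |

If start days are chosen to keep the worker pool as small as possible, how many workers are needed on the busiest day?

8

Early-start (OP12@1, OP13@1, OP14@1, OP10@5, OP11@4) gives peak 10: d1:8  d2:8  d3:6  d4:8  d5:10  d6:10  d7:0  d8:0.
Shift OP10→7.
Schedule OP12@1, OP13@1, OP14@1, OP10@7, OP11@4: d1:8  d2:8  d3:6  d4:8  d5:5  d6:5  d7:5  d8:5 — peak 8.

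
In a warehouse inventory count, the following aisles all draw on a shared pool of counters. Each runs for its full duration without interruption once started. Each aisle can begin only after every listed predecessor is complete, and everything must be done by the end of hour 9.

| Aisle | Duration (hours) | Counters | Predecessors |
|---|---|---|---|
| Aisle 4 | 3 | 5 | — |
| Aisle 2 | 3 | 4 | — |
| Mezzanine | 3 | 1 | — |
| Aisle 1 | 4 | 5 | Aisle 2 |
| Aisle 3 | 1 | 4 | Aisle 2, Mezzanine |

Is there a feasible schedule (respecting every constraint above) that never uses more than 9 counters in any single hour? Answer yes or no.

yes

Schedule Aisle 4@1, Aisle 2@1, Mezzanine@4, Aisle 1@4, Aisle 3@7: h1:9  h2:9  h3:9  h4:6  h5:6  h6:6  h7:9  h8:0  h9:0 — peak 9 ≤ 9.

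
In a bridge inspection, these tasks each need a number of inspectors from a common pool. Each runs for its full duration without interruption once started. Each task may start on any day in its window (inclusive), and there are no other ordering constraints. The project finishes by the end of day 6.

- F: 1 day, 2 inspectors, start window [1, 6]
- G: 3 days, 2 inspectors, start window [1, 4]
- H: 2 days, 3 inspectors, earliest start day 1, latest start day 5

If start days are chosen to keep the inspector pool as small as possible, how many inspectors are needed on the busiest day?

Early-start (F@1, G@1, H@1) gives peak 7: d1:7  d2:5  d3:2  d4:0  d5:0  d6:0.
Shift G→2, H→5.
Schedule F@1, G@2, H@5: d1:2  d2:2  d3:2  d4:2  d5:3  d6:3 — peak 3.
Total inspector-days = 14 over 6 days ⇒ peak ≥ ⌈14/6⌉ = 3, so 3 is optimal.

3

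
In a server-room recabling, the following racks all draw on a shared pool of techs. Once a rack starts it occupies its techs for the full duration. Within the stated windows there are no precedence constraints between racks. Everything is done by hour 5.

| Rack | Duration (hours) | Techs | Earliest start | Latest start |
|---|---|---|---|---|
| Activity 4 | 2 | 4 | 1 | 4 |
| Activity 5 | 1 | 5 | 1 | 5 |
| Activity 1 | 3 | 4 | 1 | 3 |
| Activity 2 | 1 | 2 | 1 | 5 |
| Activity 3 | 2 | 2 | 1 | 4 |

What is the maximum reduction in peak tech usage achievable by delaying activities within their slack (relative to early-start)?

9

Early-start peak: h1:17  h2:10  h3:4  h4:0  h5:0 ⇒ 17.
Leveled (Activity 4@1, Activity 5@4, Activity 1@1, Activity 2@3, Activity 3@3): h1:8  h2:8  h3:8  h4:7  h5:0 ⇒ 8.
Reduction 17 − 8 = 9.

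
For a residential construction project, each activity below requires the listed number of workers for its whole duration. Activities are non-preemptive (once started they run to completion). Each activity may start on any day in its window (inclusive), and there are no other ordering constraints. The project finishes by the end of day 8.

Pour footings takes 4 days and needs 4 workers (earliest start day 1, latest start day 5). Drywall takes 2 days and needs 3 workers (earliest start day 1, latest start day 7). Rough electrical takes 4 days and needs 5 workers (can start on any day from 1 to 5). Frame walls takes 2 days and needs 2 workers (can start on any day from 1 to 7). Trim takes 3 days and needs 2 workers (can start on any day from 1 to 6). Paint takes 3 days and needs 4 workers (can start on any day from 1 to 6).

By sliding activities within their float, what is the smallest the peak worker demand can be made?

9

Early-start (Pour footings@1, Drywall@1, Rough electrical@1, Frame walls@1, Trim@1, Paint@1) gives peak 20: d1:20  d2:20  d3:15  d4:9  d5:0  d6:0  d7:0  d8:0.
Shift Rough electrical→5, Trim→3, Paint→6.
Schedule Pour footings@1, Drywall@1, Rough electrical@5, Frame walls@1, Trim@3, Paint@6: d1:9  d2:9  d3:6  d4:6  d5:7  d6:9  d7:9  d8:9 — peak 9.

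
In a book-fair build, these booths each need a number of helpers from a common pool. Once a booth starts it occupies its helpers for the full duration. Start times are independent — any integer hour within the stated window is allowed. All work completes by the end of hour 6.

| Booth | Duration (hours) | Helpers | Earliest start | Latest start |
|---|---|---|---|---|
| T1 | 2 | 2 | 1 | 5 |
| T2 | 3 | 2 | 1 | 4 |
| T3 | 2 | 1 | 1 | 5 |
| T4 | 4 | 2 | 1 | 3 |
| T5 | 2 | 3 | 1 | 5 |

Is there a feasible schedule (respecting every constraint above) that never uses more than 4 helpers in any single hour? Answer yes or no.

Total helper-hours = 26; over 6 hours the average is 26/6 > 4, so some hour must exceed 4.

no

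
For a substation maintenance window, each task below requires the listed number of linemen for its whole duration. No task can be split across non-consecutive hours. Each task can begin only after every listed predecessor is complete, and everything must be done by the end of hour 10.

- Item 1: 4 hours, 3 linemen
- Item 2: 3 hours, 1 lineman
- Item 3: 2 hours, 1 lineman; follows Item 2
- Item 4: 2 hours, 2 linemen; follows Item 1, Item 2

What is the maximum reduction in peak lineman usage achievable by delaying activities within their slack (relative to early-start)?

1

Early-start peak: h1:4  h2:4  h3:4  h4:4  h5:3  h6:2  h7:0  h8:0  h9:0  h10:0 ⇒ 4.
Leveled (Item 1@1, Item 2@5, Item 3@8, Item 4@8): h1:3  h2:3  h3:3  h4:3  h5:1  h6:1  h7:1  h8:3  h9:3  h10:0 ⇒ 3.
Reduction 4 − 3 = 1.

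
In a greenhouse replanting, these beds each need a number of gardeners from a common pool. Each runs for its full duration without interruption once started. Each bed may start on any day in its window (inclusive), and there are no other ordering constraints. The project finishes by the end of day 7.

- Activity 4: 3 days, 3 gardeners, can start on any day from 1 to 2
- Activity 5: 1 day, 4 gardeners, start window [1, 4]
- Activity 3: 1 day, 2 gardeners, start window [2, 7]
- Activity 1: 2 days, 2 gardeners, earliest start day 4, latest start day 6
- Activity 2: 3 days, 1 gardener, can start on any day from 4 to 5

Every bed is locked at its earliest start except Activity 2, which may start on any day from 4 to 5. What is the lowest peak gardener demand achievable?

Activity 2@4: d1:7  d2:5  d3:3  d4:3  d5:3  d6:1  d7:0 → peak 7
Activity 2@5: d1:7  d2:5  d3:3  d4:2  d5:3  d6:1  d7:1 → peak 7
Best is Activity 2@4, peak 7.

7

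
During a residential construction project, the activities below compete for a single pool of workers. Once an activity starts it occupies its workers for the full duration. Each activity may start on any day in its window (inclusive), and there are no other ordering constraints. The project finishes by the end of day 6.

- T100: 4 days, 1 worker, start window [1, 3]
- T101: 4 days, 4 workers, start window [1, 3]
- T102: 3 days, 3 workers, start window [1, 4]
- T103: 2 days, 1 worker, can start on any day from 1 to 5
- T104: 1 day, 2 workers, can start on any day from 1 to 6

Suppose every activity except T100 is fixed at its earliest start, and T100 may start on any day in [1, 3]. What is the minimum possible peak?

10

T100@1: d1:11  d2:9  d3:8  d4:5  d5:0  d6:0 → peak 11
T100@2: d1:10  d2:9  d3:8  d4:5  d5:1  d6:0 → peak 10
T100@3: d1:10  d2:8  d3:8  d4:5  d5:1  d6:1 → peak 10
Best is T100@2, peak 10.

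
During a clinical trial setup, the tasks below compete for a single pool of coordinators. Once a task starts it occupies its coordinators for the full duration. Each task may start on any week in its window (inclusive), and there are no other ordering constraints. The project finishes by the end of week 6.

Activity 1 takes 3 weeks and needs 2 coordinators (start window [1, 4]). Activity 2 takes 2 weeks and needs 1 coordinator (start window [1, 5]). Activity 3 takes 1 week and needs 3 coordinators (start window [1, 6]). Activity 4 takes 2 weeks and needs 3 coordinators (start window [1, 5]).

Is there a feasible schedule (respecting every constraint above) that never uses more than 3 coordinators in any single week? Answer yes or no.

yes

Schedule Activity 1@1, Activity 2@1, Activity 3@4, Activity 4@5: w1:3  w2:3  w3:2  w4:3  w5:3  w6:3 — peak 3 ≤ 3.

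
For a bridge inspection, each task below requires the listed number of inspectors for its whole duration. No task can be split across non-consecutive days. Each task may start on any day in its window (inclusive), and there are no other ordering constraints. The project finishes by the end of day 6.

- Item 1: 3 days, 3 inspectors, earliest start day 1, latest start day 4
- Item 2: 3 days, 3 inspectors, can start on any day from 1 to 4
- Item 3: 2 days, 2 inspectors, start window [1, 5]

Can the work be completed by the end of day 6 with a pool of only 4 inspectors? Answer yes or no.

no

The minimum achievable peak is 5; 4 < 5, so no feasible schedule stays within the cap.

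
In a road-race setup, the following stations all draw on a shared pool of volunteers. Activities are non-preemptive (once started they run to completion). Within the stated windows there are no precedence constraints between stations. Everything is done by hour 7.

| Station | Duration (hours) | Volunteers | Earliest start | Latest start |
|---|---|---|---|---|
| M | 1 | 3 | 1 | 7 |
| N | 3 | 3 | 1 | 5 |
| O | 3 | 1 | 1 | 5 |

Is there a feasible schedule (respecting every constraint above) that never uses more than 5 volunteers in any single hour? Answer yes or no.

Schedule M@1, N@2, O@5: h1:3  h2:3  h3:3  h4:3  h5:1  h6:1  h7:1 — peak 3 ≤ 5.

yes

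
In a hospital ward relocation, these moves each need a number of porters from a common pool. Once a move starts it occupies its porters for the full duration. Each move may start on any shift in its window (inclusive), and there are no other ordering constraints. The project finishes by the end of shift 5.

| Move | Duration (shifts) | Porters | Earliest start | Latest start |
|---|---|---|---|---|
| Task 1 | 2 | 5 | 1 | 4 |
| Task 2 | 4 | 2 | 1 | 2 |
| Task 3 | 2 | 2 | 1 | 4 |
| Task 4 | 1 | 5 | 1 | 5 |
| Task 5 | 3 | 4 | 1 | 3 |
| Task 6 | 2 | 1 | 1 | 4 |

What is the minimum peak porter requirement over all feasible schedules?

9

Early-start (Task 1@1, Task 2@1, Task 3@1, Task 4@1, Task 5@1, Task 6@1) gives peak 19: s1:19  s2:14  s3:6  s4:2  s5:0.
Shift Task 4→5, Task 5→3, Task 6→3.
Schedule Task 1@1, Task 2@1, Task 3@1, Task 4@5, Task 5@3, Task 6@3: s1:9  s2:9  s3:7  s4:7  s5:9 — peak 9.
Total porter-shifts = 41 over 5 shifts ⇒ peak ≥ ⌈41/5⌉ = 9, so 9 is optimal.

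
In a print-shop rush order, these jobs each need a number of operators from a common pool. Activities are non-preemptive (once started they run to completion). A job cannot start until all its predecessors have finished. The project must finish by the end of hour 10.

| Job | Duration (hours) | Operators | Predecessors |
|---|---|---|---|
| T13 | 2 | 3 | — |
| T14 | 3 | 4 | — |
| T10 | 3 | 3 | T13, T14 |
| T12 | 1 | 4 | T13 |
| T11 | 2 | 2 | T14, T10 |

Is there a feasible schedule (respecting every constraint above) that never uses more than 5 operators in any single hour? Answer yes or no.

no

The minimum achievable peak is 6; 5 < 6, so no feasible schedule stays within the cap.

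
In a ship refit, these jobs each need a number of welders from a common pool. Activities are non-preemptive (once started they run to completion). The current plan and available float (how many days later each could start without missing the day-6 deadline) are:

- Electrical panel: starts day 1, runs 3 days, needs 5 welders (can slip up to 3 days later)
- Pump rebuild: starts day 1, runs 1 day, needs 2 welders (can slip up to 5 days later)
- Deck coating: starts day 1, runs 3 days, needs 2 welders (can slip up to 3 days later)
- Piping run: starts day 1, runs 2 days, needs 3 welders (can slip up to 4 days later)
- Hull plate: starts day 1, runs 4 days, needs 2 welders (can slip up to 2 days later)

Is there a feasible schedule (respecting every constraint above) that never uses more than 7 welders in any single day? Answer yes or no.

Schedule Electrical panel@1, Pump rebuild@1, Deck coating@4, Piping run@4, Hull plate@2: d1:7  d2:7  d3:7  d4:7  d5:7  d6:2 — peak 7 ≤ 7.

yes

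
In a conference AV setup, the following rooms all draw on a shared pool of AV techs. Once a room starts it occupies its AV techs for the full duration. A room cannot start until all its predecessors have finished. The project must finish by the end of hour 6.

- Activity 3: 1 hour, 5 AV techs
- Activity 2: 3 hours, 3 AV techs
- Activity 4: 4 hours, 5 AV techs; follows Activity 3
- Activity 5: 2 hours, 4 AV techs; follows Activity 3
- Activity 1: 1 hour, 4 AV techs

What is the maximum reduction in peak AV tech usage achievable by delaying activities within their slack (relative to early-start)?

3

Early-start peak: h1:12  h2:12  h3:12  h4:5  h5:5  h6:0 ⇒ 12.
Leveled (Activity 3@1, Activity 2@1, Activity 4@2, Activity 5@4, Activity 1@6): h1:8  h2:8  h3:8  h4:9  h5:9  h6:4 ⇒ 9.
Reduction 12 − 9 = 3.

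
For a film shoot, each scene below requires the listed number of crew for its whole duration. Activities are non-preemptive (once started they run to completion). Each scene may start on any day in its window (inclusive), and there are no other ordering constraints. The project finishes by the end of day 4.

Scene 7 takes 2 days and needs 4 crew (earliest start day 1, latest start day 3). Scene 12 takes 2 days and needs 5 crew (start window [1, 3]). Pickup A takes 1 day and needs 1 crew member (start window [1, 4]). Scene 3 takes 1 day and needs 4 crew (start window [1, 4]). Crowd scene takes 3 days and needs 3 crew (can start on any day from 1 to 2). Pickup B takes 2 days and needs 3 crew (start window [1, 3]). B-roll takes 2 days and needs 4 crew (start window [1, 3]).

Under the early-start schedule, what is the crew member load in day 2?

19

At early start, day 2 has: Scene 7, Scene 12, Crowd scene, Pickup B, B-roll.
Demand: 4 + 5 + 3 + 3 + 4 = 19.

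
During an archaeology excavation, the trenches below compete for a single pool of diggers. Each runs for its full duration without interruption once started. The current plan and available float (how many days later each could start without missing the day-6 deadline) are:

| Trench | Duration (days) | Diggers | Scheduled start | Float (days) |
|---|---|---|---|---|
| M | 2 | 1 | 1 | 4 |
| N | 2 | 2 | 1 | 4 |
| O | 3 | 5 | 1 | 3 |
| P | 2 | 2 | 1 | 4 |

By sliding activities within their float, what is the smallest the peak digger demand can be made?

5

Early-start (M@1, N@1, O@1, P@1) gives peak 10: d1:10  d2:10  d3:5  d4:0  d5:0  d6:0.
Shift O→3.
Schedule M@1, N@1, O@3, P@1: d1:5  d2:5  d3:5  d4:5  d5:5  d6:0 — peak 5.
Total digger-days = 25 over 6 days ⇒ peak ≥ ⌈25/6⌉ = 5, so 5 is optimal.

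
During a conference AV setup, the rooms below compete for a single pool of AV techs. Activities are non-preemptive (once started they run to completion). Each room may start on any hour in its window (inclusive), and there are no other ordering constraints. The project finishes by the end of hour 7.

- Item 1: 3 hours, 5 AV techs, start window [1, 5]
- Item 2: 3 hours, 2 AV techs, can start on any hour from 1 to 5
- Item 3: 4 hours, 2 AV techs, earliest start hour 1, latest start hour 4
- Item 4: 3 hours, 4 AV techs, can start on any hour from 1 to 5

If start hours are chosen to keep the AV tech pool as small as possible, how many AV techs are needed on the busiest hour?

Early-start (Item 1@1, Item 2@1, Item 3@1, Item 4@1) gives peak 13: h1:13  h2:13  h3:13  h4:2  h5:0  h6:0  h7:0.
Shift Item 3→4, Item 4→4.
Schedule Item 1@1, Item 2@1, Item 3@4, Item 4@4: h1:7  h2:7  h3:7  h4:6  h5:6  h6:6  h7:2 — peak 7.

7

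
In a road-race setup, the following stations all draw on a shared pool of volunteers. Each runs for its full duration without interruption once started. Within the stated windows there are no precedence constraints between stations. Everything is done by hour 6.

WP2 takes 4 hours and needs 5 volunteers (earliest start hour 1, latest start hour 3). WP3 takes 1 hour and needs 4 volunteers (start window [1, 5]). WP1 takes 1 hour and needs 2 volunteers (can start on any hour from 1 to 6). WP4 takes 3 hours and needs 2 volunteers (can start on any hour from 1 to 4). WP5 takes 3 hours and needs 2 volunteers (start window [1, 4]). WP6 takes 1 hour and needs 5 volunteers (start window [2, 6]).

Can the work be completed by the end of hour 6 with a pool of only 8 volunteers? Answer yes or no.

Schedule WP2@1, WP3@5, WP1@5, WP4@1, WP5@4, WP6@6: h1:7  h2:7  h3:7  h4:7  h5:8  h6:7 — peak 8 ≤ 8.

yes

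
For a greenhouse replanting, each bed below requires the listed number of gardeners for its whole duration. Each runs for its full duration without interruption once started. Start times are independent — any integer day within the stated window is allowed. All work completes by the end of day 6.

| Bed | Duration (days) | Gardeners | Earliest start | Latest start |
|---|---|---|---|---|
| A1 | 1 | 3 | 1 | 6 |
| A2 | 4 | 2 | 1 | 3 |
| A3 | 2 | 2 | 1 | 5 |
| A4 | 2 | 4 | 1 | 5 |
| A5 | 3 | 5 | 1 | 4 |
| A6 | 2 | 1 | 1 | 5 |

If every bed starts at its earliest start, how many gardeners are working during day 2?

14

At early start, day 2 has: A2, A3, A4, A5, A6.
Demand: 2 + 2 + 4 + 5 + 1 = 14.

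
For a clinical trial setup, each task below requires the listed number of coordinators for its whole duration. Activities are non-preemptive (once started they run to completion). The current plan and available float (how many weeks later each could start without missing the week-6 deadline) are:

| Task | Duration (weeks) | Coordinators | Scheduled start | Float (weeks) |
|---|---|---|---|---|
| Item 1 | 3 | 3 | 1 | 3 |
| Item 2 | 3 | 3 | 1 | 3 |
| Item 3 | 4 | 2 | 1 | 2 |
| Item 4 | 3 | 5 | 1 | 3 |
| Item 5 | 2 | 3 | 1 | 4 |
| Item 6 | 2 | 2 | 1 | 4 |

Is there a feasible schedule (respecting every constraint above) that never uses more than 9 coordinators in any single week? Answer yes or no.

yes

Schedule Item 1@1, Item 2@1, Item 3@3, Item 4@4, Item 5@1, Item 6@4: w1:9  w2:9  w3:8  w4:9  w5:9  w6:7 — peak 9 ≤ 9.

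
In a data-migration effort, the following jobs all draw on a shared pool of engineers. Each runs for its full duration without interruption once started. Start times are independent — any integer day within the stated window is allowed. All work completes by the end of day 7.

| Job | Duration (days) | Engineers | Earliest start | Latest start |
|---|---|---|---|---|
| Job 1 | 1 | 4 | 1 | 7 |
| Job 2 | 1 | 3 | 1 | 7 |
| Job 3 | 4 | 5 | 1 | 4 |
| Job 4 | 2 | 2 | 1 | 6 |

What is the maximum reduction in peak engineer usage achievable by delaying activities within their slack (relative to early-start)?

Early-start peak: d1:14  d2:7  d3:5  d4:5  d5:0  d6:0  d7:0 ⇒ 14.
Leveled (Job 1@1, Job 2@2, Job 3@4, Job 4@2): d1:4  d2:5  d3:2  d4:5  d5:5  d6:5  d7:5 ⇒ 5.
Reduction 14 − 5 = 9.

9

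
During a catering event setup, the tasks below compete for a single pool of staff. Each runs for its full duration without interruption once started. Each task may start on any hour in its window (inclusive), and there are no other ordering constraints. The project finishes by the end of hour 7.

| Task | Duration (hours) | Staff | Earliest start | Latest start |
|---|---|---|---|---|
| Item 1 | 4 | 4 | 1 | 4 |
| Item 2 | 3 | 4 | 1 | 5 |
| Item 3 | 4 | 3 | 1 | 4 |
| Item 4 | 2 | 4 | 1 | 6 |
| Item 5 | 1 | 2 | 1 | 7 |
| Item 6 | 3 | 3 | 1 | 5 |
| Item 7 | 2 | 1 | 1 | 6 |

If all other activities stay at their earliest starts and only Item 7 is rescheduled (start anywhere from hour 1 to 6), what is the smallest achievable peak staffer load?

Item 7@1: h1:21  h2:19  h3:14  h4:7  h5:0  h6:0  h7:0 → peak 21
Item 7@2: h1:20  h2:19  h3:15  h4:7  h5:0  h6:0  h7:0 → peak 20
Item 7@3: h1:20  h2:18  h3:15  h4:8  h5:0  h6:0  h7:0 → peak 20
Item 7@4: h1:20  h2:18  h3:14  h4:8  h5:1  h6:0  h7:0 → peak 20
Item 7@5: h1:20  h2:18  h3:14  h4:7  h5:1  h6:1  h7:0 → peak 20
Item 7@6: h1:20  h2:18  h3:14  h4:7  h5:0  h6:1  h7:1 → peak 20
Best is Item 7@2, peak 20.

20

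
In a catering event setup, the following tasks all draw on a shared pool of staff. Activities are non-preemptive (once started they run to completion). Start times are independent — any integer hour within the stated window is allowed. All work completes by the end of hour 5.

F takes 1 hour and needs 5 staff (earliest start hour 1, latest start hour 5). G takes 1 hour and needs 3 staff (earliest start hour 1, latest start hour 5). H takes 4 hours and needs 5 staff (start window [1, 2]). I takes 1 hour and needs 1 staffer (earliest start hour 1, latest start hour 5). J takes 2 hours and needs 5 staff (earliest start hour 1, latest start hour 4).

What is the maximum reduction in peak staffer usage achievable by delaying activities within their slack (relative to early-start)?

9

Early-start peak: h1:19  h2:10  h3:5  h4:5  h5:0 ⇒ 19.
Leveled (F@1, G@1, H@2, I@1, J@2): h1:9  h2:10  h3:10  h4:5  h5:5 ⇒ 10.
Reduction 19 − 10 = 9.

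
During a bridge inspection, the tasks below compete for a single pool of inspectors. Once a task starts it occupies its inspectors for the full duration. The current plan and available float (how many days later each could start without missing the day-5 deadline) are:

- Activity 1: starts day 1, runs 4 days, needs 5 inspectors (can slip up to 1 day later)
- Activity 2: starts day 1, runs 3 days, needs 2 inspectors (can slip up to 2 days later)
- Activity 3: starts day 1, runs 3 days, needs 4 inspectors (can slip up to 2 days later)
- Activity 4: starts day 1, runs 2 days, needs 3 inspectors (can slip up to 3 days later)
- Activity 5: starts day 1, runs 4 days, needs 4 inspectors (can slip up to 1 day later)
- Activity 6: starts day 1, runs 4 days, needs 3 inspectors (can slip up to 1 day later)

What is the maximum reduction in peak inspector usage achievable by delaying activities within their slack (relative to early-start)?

3

Early-start peak: d1:21  d2:21  d3:18  d4:12  d5:0 ⇒ 21.
Leveled (Activity 1@1, Activity 2@1, Activity 3@1, Activity 4@4, Activity 5@1, Activity 6@1): d1:18  d2:18  d3:18  d4:15  d5:3 ⇒ 18.
Reduction 21 − 18 = 3.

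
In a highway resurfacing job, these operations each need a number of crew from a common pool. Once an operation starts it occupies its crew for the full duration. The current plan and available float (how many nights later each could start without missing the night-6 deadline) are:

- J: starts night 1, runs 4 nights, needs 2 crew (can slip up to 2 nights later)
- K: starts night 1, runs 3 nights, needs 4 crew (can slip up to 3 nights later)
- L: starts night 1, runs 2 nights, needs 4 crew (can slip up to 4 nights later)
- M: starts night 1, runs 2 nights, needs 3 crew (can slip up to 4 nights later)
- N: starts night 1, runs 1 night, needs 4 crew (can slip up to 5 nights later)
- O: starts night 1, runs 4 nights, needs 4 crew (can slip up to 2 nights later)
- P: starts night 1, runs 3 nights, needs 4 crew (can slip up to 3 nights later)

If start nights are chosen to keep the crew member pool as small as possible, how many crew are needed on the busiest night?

13

Early-start (J@1, K@1, L@1, M@1, N@1, O@1, P@1) gives peak 25: n1:25  n2:21  n3:14  n4:6  n5:0  n6:0.
Shift N→5, O→3, P→4.
Schedule J@1, K@1, L@1, M@1, N@5, O@3, P@4: n1:13  n2:13  n3:10  n4:10  n5:12  n6:8 — peak 13.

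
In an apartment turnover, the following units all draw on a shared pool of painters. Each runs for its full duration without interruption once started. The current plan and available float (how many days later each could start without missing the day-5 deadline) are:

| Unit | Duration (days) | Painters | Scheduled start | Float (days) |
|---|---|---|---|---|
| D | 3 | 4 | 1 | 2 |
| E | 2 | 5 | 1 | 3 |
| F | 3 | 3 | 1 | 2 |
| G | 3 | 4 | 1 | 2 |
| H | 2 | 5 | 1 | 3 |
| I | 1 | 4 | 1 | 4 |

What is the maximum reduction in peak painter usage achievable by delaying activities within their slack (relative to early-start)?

Early-start peak: d1:25  d2:21  d3:11  d4:0  d5:0 ⇒ 25.
Leveled (D@1, E@1, F@1, G@3, H@4, I@4): d1:12  d2:12  d3:11  d4:13  d5:9 ⇒ 13.
Reduction 25 − 13 = 12.

12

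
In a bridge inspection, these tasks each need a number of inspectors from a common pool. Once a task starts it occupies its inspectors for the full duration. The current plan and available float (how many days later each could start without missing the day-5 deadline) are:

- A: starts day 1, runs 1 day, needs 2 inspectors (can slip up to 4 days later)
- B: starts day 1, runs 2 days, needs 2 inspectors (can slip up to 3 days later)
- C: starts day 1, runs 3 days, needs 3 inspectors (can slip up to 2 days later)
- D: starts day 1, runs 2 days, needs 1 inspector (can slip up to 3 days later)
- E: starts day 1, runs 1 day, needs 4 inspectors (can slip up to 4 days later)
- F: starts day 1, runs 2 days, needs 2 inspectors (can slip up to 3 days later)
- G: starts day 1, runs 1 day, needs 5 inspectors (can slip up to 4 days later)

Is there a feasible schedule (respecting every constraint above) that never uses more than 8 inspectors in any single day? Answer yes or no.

Schedule A@1, B@1, C@1, D@2, E@4, F@3, G@5: d1:7  d2:6  d3:6  d4:6  d5:5 — peak 7 ≤ 8.

yes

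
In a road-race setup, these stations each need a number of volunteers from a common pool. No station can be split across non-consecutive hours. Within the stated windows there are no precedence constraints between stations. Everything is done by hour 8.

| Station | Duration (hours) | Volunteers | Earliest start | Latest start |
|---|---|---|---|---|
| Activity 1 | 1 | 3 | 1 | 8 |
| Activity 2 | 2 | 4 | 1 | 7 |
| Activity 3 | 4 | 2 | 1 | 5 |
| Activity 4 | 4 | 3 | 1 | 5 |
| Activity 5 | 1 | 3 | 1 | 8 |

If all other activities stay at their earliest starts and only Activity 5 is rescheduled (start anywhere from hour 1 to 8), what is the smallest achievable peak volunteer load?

Activity 5@1: h1:15  h2:9  h3:5  h4:5  h5:0  h6:0  h7:0  h8:0 → peak 15
Activity 5@2: h1:12  h2:12  h3:5  h4:5  h5:0  h6:0  h7:0  h8:0 → peak 12
Activity 5@3: h1:12  h2:9  h3:8  h4:5  h5:0  h6:0  h7:0  h8:0 → peak 12
Activity 5@4: h1:12  h2:9  h3:5  h4:8  h5:0  h6:0  h7:0  h8:0 → peak 12
Activity 5@5: h1:12  h2:9  h3:5  h4:5  h5:3  h6:0  h7:0  h8:0 → peak 12
Activity 5@6: h1:12  h2:9  h3:5  h4:5  h5:0  h6:3  h7:0  h8:0 → peak 12
Activity 5@7: h1:12  h2:9  h3:5  h4:5  h5:0  h6:0  h7:3  h8:0 → peak 12
Activity 5@8: h1:12  h2:9  h3:5  h4:5  h5:0  h6:0  h7:0  h8:3 → peak 12
Best is Activity 5@2, peak 12.

12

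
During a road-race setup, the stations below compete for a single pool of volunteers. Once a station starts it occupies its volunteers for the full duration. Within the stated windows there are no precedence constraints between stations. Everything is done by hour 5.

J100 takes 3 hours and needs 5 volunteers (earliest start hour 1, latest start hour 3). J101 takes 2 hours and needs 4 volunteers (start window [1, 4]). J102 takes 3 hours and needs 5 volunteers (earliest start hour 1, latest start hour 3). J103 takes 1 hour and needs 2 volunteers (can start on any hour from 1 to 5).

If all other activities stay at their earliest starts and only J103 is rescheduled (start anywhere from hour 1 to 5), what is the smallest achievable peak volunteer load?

J103@1: h1:16  h2:14  h3:10  h4:0  h5:0 → peak 16
J103@2: h1:14  h2:16  h3:10  h4:0  h5:0 → peak 16
J103@3: h1:14  h2:14  h3:12  h4:0  h5:0 → peak 14
J103@4: h1:14  h2:14  h3:10  h4:2  h5:0 → peak 14
J103@5: h1:14  h2:14  h3:10  h4:0  h5:2 → peak 14
Best is J103@3, peak 14.

14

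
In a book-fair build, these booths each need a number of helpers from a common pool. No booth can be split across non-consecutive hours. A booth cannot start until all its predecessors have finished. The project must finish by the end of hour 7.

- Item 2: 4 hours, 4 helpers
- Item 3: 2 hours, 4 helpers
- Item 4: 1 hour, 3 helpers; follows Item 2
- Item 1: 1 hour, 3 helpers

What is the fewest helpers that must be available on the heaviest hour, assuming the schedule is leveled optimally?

Early-start (Item 2@1, Item 3@1, Item 4@5, Item 1@1) gives peak 11: h1:11  h2:8  h3:4  h4:4  h5:3  h6:0  h7:0.
Shift Item 3→5, Item 4→7, Item 1→7.
Schedule Item 2@1, Item 3@5, Item 4@7, Item 1@7: h1:4  h2:4  h3:4  h4:4  h5:4  h6:4  h7:6 — peak 6.

6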